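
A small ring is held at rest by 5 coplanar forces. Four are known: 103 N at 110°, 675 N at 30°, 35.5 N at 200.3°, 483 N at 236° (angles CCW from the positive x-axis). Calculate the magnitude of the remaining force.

Sum the known components: ΣF_x = 246 N, ΣF_y = 21.55 N.
For equilibrium the remaining force must supply (−ΣF_x, −ΣF_y) = (-246, -21.55) N.
Magnitude = √((-246)² + (-21.55)²) = 246.9 N; direction = atan2(-21.55, -246) = 185.0°.

F ≈ 247 N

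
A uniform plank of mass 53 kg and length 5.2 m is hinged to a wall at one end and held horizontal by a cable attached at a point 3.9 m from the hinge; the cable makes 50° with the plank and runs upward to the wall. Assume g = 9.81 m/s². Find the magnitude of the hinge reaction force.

|H| ≈ 339 N

Take torques about the hinge: T sin 50° · 3.9 = 53×9.81×2.6 = 1351.8 N·m.
So T = 1351.8 / (0.7660 × 3.9) = 452.48 N.
ΣF_x = 0: H_x = T cos 50° = 290.85 N.
ΣF_y = 0: H_y = (53×9.81) − T sin 50° = 519.93 − 346.62 = 173.31 N.
|H| = √(H_x² + H_y²) = √((290.85)² + (173.31)²) = 338.57 N.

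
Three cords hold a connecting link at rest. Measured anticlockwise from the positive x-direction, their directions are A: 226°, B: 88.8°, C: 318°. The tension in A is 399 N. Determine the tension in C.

Resolve: ΣF_x = 399 cos 226° + T_B cos 88.8° + T_C cos 318° = 0.
        ΣF_y = 399 sin 226° + T_B sin 88.8° + T_C sin 318° = 0.
The known terms sum to (-277.2, -287) N, so 0.0209 T_B + 0.7431 T_C = 277.2 and 0.9998 T_B − 0.6691 T_C = 287.
Solving simultaneously: T_B = 526.8 N, T_C = 358.1 N.

T_C ≈ 358 N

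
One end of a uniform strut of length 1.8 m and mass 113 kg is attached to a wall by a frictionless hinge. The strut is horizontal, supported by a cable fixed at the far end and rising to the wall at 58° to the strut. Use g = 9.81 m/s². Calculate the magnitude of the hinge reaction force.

Take torques about the hinge: T sin 58° · 1.8 = 113×9.81×0.9 = 997.68 N·m.
So T = 997.68 / (0.8480 × 1.8) = 653.58 N.
ΣF_x = 0: H_x = T cos 58° = 346.34 N.
ΣF_y = 0: H_y = (113×9.81) − T sin 58° = 1108.5 − 554.26 = 554.26 N.
|H| = √(H_x² + H_y²) = √((346.34)² + (554.26)²) = 653.58 N.

|H| ≈ 654 N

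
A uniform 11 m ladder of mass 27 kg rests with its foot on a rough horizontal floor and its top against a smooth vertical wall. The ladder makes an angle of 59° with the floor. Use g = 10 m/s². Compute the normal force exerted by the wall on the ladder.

N_wall ≈ 81.1 N

Torques about the foot: N_wall · 11 sin 59° = 27×10×5.5 cos 59° → N_wall = 81.116 N.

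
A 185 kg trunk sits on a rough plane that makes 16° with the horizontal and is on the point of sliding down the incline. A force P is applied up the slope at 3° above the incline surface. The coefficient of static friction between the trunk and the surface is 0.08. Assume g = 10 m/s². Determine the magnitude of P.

P ≈ 370 N

On the verge of sliding down the incline, friction equals μN and acts up the slope.
Perpendicular: N + P sin 3° = W cos 16° = 1778 N.
Along incline: P cos 3° + μN = W sin 16° with W sin 16° = 509.9 N.
Solving the pair for P and N: P = 369.7 N, N = 1759 N (and f = μN = 140.7 N).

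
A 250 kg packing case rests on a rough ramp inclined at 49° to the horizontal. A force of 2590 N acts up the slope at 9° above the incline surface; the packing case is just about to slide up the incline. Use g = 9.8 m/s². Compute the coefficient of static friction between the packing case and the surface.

μ ≈ 0.590

On the verge of sliding up the incline, friction is at its maximum μN and acts down the slope.
Perpendicular to incline: N = W cos 49° − P sin 9° = 1607 − 405.2 = 1202 N.
Along incline: P cos 9° − μN = W sin 49° → μ = −(W sin 49° − P cos 9°) / N = 0.5898.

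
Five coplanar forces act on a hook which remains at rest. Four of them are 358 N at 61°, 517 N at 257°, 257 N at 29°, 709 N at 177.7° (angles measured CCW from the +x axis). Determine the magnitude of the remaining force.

F ≈ 428 N

Sum the known components: ΣF_x = -426.4 N, ΣF_y = -37.59 N.
For equilibrium the remaining force must supply (−ΣF_x, −ΣF_y) = (426.4, 37.59) N.
Magnitude = √((426.4)² + (37.59)²) = 428 N; direction = atan2(37.59, 426.4) = 5.0°.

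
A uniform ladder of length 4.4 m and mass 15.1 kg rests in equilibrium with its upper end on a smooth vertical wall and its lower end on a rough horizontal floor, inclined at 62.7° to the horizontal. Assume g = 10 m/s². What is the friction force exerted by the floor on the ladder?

Torques about the foot: N_wall · 4.4 sin 62.7° = 15.1×10×2.2 cos 62.7° → N_wall = 38.968 N.
ΣF_x = 0: f_floor = N_wall = 38.968 N.

f ≈ 39 N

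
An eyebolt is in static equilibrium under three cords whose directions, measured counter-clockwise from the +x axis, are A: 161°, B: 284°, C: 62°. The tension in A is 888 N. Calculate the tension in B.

Resolve: ΣF_x = 888 cos 161° + T_B cos 284° + T_C cos 62° = 0.
        ΣF_y = 888 sin 161° + T_B sin 284° + T_C sin 62° = 0.
The known terms sum to (-839.6, 289.1) N, so 0.2419 T_B + 0.4695 T_C = 839.6 and -0.9703 T_B + 0.8829 T_C = -289.1.
Solving simultaneously: T_B = 1311 N, T_C = 1113 N.

T_B ≈ 1310 N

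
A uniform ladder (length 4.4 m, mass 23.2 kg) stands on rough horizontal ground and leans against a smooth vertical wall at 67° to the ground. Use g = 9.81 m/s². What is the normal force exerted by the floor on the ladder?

N_floor ≈ 228 N

ΣF_y = 0: N_floor = 23.2×9.81 = 227.59 N.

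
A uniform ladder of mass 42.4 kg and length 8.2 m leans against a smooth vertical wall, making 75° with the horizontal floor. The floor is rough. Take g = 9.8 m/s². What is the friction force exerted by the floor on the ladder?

f ≈ 55.7 N

Torques about the foot: N_wall · 8.2 sin 75° = 42.4×9.8×4.1 cos 75° → N_wall = 55.669 N.
ΣF_x = 0: f_floor = N_wall = 55.669 N.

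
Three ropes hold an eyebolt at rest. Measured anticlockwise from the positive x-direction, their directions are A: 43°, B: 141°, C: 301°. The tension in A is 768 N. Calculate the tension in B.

Resolve: ΣF_x = 768 cos 43° + T_B cos 141° + T_C cos 301° = 0.
        ΣF_y = 768 sin 43° + T_B sin 141° + T_C sin 301° = 0.
The known terms sum to (561.7, 523.8) N, so -0.7771 T_B + 0.5150 T_C = -561.7 and 0.6293 T_B − 0.8572 T_C = -523.8.
Solving simultaneously: T_B = 2196 N, T_C = 2224 N.

T_B ≈ 2200 N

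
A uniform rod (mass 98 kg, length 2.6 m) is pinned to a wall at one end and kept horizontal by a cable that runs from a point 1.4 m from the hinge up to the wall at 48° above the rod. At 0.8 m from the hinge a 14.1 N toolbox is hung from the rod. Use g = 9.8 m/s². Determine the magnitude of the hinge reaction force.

Take torques about the hinge: T sin 48° · 1.4 = 98×9.8×1.3 + 14.1×0.8 = 1259.8 N·m.
So T = 1259.8 / (0.7431 × 1.4) = 1210.9 N.
ΣF_x = 0: H_x = T cos 48° = 810.24 N.
ΣF_y = 0: H_y = (98×9.8 + 14.1) − T sin 48° = 974.5 − 899.86 = 74.643 N.
|H| = √(H_x² + H_y²) = √((810.24)² + (74.643)²) = 813.67 N.

|H| ≈ 814 N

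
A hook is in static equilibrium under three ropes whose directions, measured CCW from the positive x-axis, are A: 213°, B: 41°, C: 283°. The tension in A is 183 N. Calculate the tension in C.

T_C ≈ 28.8 N

Resolve: ΣF_x = 183 cos 213° + T_B cos 41° + T_C cos 283° = 0.
        ΣF_y = 183 sin 213° + T_B sin 41° + T_C sin 283° = 0.
The known terms sum to (-153.5, -99.67) N, so 0.7547 T_B + 0.2250 T_C = 153.5 and 0.6561 T_B − 0.9744 T_C = 99.67.
Solving simultaneously: T_B = 194.8 N, T_C = 28.85 N.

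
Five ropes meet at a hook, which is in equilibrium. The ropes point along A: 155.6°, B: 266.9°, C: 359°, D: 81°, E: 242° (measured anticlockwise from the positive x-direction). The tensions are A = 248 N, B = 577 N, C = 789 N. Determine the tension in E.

T_E ≈ 1850 N

Resolve: ΣF_x = 248 cos 155.6° + 577 cos 266.9° + 789 cos 359° + T_D cos 81° + T_E cos 242° = 0.
        ΣF_y = 248 sin 155.6° + 577 sin 266.9° + 789 sin 359° + T_D sin 81° + T_E sin 242° = 0.
The known terms sum to (531.8, -487.5) N, so 0.1564 T_D − 0.4695 T_E = -531.8 and 0.9877 T_D − 0.8829 T_E = 487.5.
Solving simultaneously: T_D = 2145 N, T_E = 1848 N.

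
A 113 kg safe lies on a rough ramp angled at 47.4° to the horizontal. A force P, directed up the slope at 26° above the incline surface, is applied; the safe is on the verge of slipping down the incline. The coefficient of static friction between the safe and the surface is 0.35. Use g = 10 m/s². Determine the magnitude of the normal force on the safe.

N ≈ 433 N

On the verge of sliding down the incline, friction equals μN and acts up the slope.
Perpendicular: N + P sin 26° = W cos 47.4° = 764.9 N.
Along incline: P cos 26° + μN = W sin 47.4° with W sin 47.4° = 831.8 N.
Solving the pair for P and N: P = 756.8 N, N = 433.1 N (and f = μN = 151.6 N).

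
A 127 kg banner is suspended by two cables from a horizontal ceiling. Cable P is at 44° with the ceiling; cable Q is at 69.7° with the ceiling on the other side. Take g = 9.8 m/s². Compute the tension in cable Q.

T_Q ≈ 978 N

Weight W = 127 × 9.8 = 1245 N acts straight down.
Horizontal: T_P cos 44° = T_Q cos 69.7°  →  T_P = 0.4823 T_Q.
Vertical: T_P sin 44° + T_Q sin 69.7° = 1245.
Substituting the horizontal relation into the vertical equation gives 1.273 T_Q = 1245, so T_Q = 977.8 N.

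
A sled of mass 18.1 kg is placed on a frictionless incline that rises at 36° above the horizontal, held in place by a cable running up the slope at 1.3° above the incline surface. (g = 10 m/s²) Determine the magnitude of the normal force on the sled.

N ≈ 144 N

Take axes along and perpendicular to the incline. Weight components: W sin 36° = 106.4 N down-slope, W cos 36° = 146.4 N into the surface.
Along incline: T cos 1.3° = W sin 36° → T = 106.4 N.
Perpendicular: N = W cos 36° − T sin 1.3° = 144 N.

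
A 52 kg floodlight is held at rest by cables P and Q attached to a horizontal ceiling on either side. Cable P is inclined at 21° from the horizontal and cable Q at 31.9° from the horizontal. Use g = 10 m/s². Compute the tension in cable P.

T_P ≈ 554 N

Weight W = 52 × 10 = 520 N acts straight down.
Horizontal: T_P cos 21° = T_Q cos 31.9°  →  T_Q = 1.1 T_P.
Vertical: T_P sin 21° + T_Q sin 31.9° = 520.
Substituting the horizontal relation into the vertical equation gives 0.9395 T_P = 520, so T_P = 553.5 N.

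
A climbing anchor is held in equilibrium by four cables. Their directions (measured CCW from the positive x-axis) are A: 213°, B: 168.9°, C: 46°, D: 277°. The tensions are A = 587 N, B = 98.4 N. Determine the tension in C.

Resolve: ΣF_x = 587 cos 213° + 98.4 cos 168.9° + T_C cos 46° + T_D cos 277° = 0.
        ΣF_y = 587 sin 213° + 98.4 sin 168.9° + T_C sin 46° + T_D sin 277° = 0.
The known terms sum to (-588.9, -300.8) N, so 0.6947 T_C + 0.1219 T_D = 588.9 and 0.7193 T_C − 0.9925 T_D = 300.8.
Solving simultaneously: T_C = 799.2 N, T_D = 276.2 N.

T_C ≈ 799 N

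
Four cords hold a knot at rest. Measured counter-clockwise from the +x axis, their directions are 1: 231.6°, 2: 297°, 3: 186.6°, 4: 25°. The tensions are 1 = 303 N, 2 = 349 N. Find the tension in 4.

Resolve: ΣF_x = 303 cos 231.6° + 349 cos 297° + T_3 cos 186.6° + T_4 cos 25° = 0.
        ΣF_y = 303 sin 231.6° + 349 sin 297° + T_3 sin 186.6° + T_4 sin 25° = 0.
The known terms sum to (-29.77, -548.4) N, so -0.9934 T_3 + 0.9063 T_4 = 29.77 and -0.1149 T_3 + 0.4226 T_4 = 548.4.
Solving simultaneously: T_3 = 1535 N, T_4 = 1715 N.

T_4 ≈ 1720 N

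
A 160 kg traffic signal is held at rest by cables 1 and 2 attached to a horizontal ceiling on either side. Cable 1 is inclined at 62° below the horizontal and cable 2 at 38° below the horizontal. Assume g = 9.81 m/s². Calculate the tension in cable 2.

Weight W = 160 × 9.81 = 1570 N acts straight down.
Horizontal: T_1 cos 62° = T_2 cos 38°  →  T_1 = 1.679 T_2.
Vertical: T_1 sin 62° + T_2 sin 38° = 1570.
Substituting the horizontal relation into the vertical equation gives 2.098 T_2 = 1570, so T_2 = 748.3 N.

T_2 ≈ 748 N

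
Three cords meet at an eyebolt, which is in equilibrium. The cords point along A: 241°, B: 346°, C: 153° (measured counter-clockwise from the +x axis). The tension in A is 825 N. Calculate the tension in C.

T_C ≈ 3540 N

Resolve: ΣF_x = 825 cos 241° + T_B cos 346° + T_C cos 153° = 0.
        ΣF_y = 825 sin 241° + T_B sin 346° + T_C sin 153° = 0.
The known terms sum to (-400, -721.6) N, so 0.9703 T_B − 0.8910 T_C = 400 and -0.2419 T_B + 0.4540 T_C = 721.6.
Solving simultaneously: T_B = 3665 N, T_C = 3542 N.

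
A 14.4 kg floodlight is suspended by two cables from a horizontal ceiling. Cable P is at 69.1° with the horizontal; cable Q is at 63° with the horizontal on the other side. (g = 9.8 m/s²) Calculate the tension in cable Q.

Weight W = 14.4 × 9.8 = 141.1 N acts straight down.
Horizontal: T_P cos 69.1° = T_Q cos 63°  →  T_P = 1.273 T_Q.
Vertical: T_P sin 69.1° + T_Q sin 63° = 141.1.
Substituting the horizontal relation into the vertical equation gives 2.08 T_Q = 141.1, so T_Q = 67.85 N.

T_Q ≈ 67.8 N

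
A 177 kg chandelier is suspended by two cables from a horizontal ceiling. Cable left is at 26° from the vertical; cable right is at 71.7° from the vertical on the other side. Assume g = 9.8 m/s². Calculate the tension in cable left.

Angles from the horizontal: cable left is 90° − 26° = 64°, cable right is 90° − 71.7° = 18.3°.
Weight W = 177 × 9.8 = 1735 N acts straight down.
Horizontal: T_left cos 64° = T_right cos 18.3°  →  T_right = 0.4617 T_left.
Vertical: T_left sin 64° + T_right sin 18.3° = 1735.
Substituting the horizontal relation into the vertical equation gives 1.044 T_left = 1735, so T_left = 1662 N.

T_left ≈ 1660 N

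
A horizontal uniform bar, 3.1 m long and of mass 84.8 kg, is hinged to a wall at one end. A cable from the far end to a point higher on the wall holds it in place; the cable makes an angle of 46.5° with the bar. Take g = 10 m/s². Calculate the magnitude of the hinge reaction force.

Take torques about the hinge: T sin 46.5° · 3.1 = 84.8×10×1.55 = 1314.4 N·m.
So T = 1314.4 / (0.7254 × 3.1) = 584.53 N.
ΣF_x = 0: H_x = T cos 46.5° = 402.36 N.
ΣF_y = 0: H_y = (84.8×10) − T sin 46.5° = 848 − 424 = 424 N.
|H| = √(H_x² + H_y²) = √((402.36)² + (424)²) = 584.53 N.

|H| ≈ 585 N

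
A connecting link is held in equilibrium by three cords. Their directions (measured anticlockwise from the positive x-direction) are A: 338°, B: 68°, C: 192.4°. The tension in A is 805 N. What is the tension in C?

Resolve: ΣF_x = 805 cos 338° + T_B cos 68° + T_C cos 192.4° = 0.
        ΣF_y = 805 sin 338° + T_B sin 68° + T_C sin 192.4° = 0.
The known terms sum to (746.4, -301.6) N, so 0.3746 T_B − 0.9767 T_C = -746.4 and 0.9272 T_B − 0.2147 T_C = 301.6.
Solving simultaneously: T_B = 551.2 N, T_C = 975.6 N.

T_C ≈ 976 N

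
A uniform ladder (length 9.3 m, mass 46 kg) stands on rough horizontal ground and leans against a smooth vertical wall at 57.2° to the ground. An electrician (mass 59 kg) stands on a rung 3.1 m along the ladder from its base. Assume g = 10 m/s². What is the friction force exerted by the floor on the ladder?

Torques about the foot: N_wall · 9.3 sin 57.2° = 46×10×4.65 cos 57.2° + 59×10×3.1 cos 57.2° → N_wall = 274.97 N.
ΣF_x = 0: f_floor = N_wall = 274.97 N.

f ≈ 275 N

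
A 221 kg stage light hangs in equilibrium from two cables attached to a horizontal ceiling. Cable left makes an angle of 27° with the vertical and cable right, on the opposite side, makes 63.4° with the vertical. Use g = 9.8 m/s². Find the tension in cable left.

T_left ≈ 1940 N

Angles from the horizontal: cable left is 90° − 27° = 63°, cable right is 90° − 63.4° = 26.6°.
Weight W = 221 × 9.8 = 2166 N acts straight down.
Horizontal: T_left cos 63° = T_right cos 26.6°  →  T_right = 0.5077 T_left.
Vertical: T_left sin 63° + T_right sin 26.6° = 2166.
Substituting the horizontal relation into the vertical equation gives 1.118 T_left = 2166, so T_left = 1937 N.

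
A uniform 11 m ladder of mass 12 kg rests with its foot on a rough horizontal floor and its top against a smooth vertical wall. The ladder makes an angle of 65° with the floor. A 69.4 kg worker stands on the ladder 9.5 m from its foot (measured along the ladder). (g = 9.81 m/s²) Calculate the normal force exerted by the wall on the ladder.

Torques about the foot: N_wall · 11 sin 65° = 12×9.81×5.5 cos 65° + 69.4×9.81×9.5 cos 65° → N_wall = 301.62 N.

N_wall ≈ 302 N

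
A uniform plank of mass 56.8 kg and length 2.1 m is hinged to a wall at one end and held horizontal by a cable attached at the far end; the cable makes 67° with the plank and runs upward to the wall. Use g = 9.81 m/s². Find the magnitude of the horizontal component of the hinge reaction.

H_x ≈ 118 N

Take torques about the hinge: T sin 67° · 2.1 = 56.8×9.81×1.05 = 585.07 N·m.
So T = 585.07 / (0.9205 × 2.1) = 302.66 N.
ΣF_x = 0: H_x = T cos 67° = 118.26 N.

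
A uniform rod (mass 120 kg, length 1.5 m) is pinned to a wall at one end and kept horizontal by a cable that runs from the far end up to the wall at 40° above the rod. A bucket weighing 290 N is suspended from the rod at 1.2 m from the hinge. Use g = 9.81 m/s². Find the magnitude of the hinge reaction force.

Take torques about the hinge: T sin 40° · 1.5 = 120×9.81×0.75 + 290×1.2 = 1230.9 N·m.
So T = 1230.9 / (0.6428 × 1.5) = 1276.6 N.
ΣF_x = 0: H_x = T cos 40° = 977.95 N.
ΣF_y = 0: H_y = (120×9.81 + 290) − T sin 40° = 1467.2 − 820.6 = 646.6 N.
|H| = √(H_x² + H_y²) = √((977.95)² + (646.6)²) = 1172.4 N.

|H| ≈ 1170 N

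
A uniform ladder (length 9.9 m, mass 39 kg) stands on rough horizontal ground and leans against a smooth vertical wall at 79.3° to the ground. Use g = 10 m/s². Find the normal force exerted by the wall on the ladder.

N_wall ≈ 36.8 N

Torques about the foot: N_wall · 9.9 sin 79.3° = 39×10×4.95 cos 79.3° → N_wall = 36.846 N.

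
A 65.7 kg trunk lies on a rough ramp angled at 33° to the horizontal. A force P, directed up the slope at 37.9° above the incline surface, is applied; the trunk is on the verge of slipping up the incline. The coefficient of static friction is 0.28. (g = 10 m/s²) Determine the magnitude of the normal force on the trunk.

On the verge of sliding up the incline, friction equals μN and acts down the slope.
Perpendicular: N + P sin 37.9° = W cos 33° = 551 N.
Along incline: P cos 37.9° = W sin 33° + μN  with W sin 33° = 357.8 N.
Solving the pair for P and N: P = 532.8 N, N = 223.7 N (and f = μN = 62.63 N).

N ≈ 224 N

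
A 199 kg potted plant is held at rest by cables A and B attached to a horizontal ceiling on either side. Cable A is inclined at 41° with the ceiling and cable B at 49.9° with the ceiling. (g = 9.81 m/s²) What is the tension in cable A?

T_A ≈ 1260 N

Weight W = 199 × 9.81 = 1952 N acts straight down.
Horizontal: T_A cos 41° = T_B cos 49.9°  →  T_B = 1.172 T_A.
Vertical: T_A sin 41° + T_B sin 49.9° = 1952.
Substituting the horizontal relation into the vertical equation gives 1.552 T_A = 1952, so T_A = 1258 N.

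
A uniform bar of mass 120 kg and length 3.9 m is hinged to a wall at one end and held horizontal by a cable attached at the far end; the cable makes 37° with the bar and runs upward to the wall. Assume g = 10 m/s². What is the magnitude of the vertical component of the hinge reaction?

|H_y| ≈ 600 N

Take torques about the hinge: T sin 37° · 3.9 = 120×10×1.95 = 2340 N·m.
So T = 2340 / (0.6018 × 3.9) = 996.98 N.
ΣF_y = 0: H_y = (120×10) − T sin 37° = 1200 − 600 = 600 N.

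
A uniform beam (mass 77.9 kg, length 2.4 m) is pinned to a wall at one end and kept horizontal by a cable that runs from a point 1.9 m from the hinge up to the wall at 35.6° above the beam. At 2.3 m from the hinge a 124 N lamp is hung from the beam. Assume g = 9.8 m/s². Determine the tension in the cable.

Take torques about the hinge: T sin 35.6° · 1.9 = 77.9×9.8×1.2 + 124×2.3 = 1201.3 N·m.
So T = 1201.3 / (0.5821 × 1.9) = 1086.1 N.

T ≈ 1090 N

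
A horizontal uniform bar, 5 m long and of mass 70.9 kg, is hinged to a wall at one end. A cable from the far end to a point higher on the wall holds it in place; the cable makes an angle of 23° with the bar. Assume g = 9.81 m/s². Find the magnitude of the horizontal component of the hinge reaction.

Take torques about the hinge: T sin 23° · 5 = 70.9×9.81×2.5 = 1738.8 N·m.
So T = 1738.8 / (0.3907 × 5) = 890.04 N.
ΣF_x = 0: H_x = T cos 23° = 819.28 N.

H_x ≈ 819 N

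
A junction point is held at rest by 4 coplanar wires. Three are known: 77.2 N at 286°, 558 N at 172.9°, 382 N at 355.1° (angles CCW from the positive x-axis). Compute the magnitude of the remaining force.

Sum the known components: ΣF_x = -151.8 N, ΣF_y = -37.87 N.
For equilibrium the remaining force must supply (−ΣF_x, −ΣF_y) = (151.8, 37.87) N.
Magnitude = √((151.8)² + (37.87)²) = 156.5 N; direction = atan2(37.87, 151.8) = 14.0°.

F ≈ 156 N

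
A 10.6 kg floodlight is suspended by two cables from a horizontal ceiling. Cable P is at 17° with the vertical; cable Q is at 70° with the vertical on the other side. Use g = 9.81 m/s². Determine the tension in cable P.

T_P ≈ 97.8 N

Angles from the horizontal: cable P is 90° − 17° = 73°, cable Q is 90° − 70° = 20°.
Weight W = 10.6 × 9.81 = 104 N acts straight down.
Horizontal: T_P cos 73° = T_Q cos 20°  →  T_Q = 0.3111 T_P.
Vertical: T_P sin 73° + T_Q sin 20° = 104.
Substituting the horizontal relation into the vertical equation gives 1.063 T_P = 104, so T_P = 97.85 N.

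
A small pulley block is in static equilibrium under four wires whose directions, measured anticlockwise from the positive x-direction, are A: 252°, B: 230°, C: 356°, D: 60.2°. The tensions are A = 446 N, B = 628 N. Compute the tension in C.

Resolve: ΣF_x = 446 cos 252° + 628 cos 230° + T_C cos 356° + T_D cos 60.2° = 0.
        ΣF_y = 446 sin 252° + 628 sin 230° + T_C sin 356° + T_D sin 60.2° = 0.
The known terms sum to (-541.5, -905.2) N, so 0.9976 T_C + 0.4970 T_D = 541.5 and -0.0698 T_C + 0.8678 T_D = 905.2.
Solving simultaneously: T_C = 22.22 N, T_D = 1045 N.

T_C ≈ 22.2 N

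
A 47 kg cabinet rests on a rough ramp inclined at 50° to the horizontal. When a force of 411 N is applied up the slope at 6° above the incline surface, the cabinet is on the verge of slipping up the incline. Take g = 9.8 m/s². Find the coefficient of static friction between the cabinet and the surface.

On the verge of sliding up the incline, friction is at its maximum μN and acts down the slope.
Perpendicular to incline: N = W cos 50° − P sin 6° = 296.1 − 42.96 = 253.1 N.
Along incline: P cos 6° − μN = W sin 50° → μ = −(W sin 50° − P cos 6°) / N = 0.2209.

μ ≈ 0.221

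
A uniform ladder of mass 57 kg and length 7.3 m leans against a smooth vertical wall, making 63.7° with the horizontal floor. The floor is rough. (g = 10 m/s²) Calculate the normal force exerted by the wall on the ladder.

Torques about the foot: N_wall · 7.3 sin 63.7° = 57×10×3.65 cos 63.7° → N_wall = 140.86 N.

N_wall ≈ 141 N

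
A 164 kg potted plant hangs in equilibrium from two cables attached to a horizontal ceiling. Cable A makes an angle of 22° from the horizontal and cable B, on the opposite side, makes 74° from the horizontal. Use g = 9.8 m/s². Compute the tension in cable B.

T_B ≈ 1500 N

Weight W = 164 × 9.8 = 1607 N acts straight down.
Horizontal: T_A cos 22° = T_B cos 74°  →  T_A = 0.2973 T_B.
Vertical: T_A sin 22° + T_B sin 74° = 1607.
Substituting the horizontal relation into the vertical equation gives 1.073 T_B = 1607, so T_B = 1498 N.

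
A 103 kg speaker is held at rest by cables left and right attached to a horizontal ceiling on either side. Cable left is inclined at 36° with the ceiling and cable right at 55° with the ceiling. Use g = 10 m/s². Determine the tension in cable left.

T_left ≈ 591 N

Weight W = 103 × 10 = 1030 N acts straight down.
Horizontal: T_left cos 36° = T_right cos 55°  →  T_right = 1.41 T_left.
Vertical: T_left sin 36° + T_right sin 55° = 1030.
Substituting the horizontal relation into the vertical equation gives 1.743 T_left = 1030, so T_left = 590.9 N.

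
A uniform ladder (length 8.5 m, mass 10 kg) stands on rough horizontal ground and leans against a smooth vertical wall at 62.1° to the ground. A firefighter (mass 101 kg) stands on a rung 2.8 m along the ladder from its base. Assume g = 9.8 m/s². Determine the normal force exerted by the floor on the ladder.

N_floor ≈ 1090 N

ΣF_y = 0: N_floor = 10×9.8 + 101×9.8 = 1087.8 N.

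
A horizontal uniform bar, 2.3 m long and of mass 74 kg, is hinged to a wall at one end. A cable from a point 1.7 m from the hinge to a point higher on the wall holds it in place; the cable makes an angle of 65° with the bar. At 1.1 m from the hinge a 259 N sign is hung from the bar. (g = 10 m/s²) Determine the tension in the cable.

T ≈ 737 N

Take torques about the hinge: T sin 65° · 1.7 = 74×10×1.15 + 259×1.1 = 1135.9 N·m.
So T = 1135.9 / (0.9063 × 1.7) = 737.25 N.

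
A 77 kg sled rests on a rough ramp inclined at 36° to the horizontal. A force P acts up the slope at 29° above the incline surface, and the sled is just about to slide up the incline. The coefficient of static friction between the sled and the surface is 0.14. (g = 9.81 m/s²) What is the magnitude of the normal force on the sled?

On the verge of sliding up the incline, friction equals μN and acts down the slope.
Perpendicular: N + P sin 29° = W cos 36° = 611.1 N.
Along incline: P cos 29° = W sin 36° + μN  with W sin 36° = 444 N.
Solving the pair for P and N: P = 561.9 N, N = 338.7 N (and f = μN = 47.42 N).

N ≈ 339 N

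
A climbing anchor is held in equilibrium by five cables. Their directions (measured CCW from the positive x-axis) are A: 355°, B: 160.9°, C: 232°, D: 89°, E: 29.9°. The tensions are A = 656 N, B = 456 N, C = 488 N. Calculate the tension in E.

T_E ≈ 84.7 N

Resolve: ΣF_x = 656 cos 355° + 456 cos 160.9° + 488 cos 232° + T_D cos 89° + T_E cos 29.9° = 0.
        ΣF_y = 656 sin 355° + 456 sin 160.9° + 488 sin 232° + T_D sin 89° + T_E sin 29.9° = 0.
The known terms sum to (-77.84, -292.5) N, so 0.0175 T_D + 0.8669 T_E = 77.84 and 0.9998 T_D + 0.4985 T_E = 292.5.
Solving simultaneously: T_D = 250.3 N, T_E = 84.75 N.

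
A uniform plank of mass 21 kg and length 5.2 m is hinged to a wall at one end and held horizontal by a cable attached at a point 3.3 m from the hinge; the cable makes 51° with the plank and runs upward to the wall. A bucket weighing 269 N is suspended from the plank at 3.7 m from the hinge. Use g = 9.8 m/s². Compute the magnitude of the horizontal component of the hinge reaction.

H_x ≈ 376 N

Take torques about the hinge: T sin 51° · 3.3 = 21×9.8×2.6 + 269×3.7 = 1530.4 N·m.
So T = 1530.4 / (0.7771 × 3.3) = 596.74 N.
ΣF_x = 0: H_x = T cos 51° = 375.54 N.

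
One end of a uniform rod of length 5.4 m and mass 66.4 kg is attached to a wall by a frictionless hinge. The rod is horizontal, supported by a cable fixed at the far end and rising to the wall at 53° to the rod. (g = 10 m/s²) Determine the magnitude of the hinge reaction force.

Take torques about the hinge: T sin 53° · 5.4 = 66.4×10×2.7 = 1792.8 N·m.
So T = 1792.8 / (0.7986 × 5.4) = 415.71 N.
ΣF_x = 0: H_x = T cos 53° = 250.18 N.
ΣF_y = 0: H_y = (66.4×10) − T sin 53° = 664 − 332 = 332 N.
|H| = √(H_x² + H_y²) = √((250.18)² + (332)²) = 415.71 N.

|H| ≈ 416 N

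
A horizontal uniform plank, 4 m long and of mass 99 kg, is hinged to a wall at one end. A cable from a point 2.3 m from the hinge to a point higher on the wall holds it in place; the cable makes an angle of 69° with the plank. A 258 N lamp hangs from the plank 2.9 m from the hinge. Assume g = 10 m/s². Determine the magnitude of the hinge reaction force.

|H| ≈ 460 N

Take torques about the hinge: T sin 69° · 2.3 = 99×10×2 + 258×2.9 = 2728.2 N·m.
So T = 2728.2 / (0.9336 × 2.3) = 1270.6 N.
ΣF_x = 0: H_x = T cos 69° = 455.33 N.
ΣF_y = 0: H_y = (99×10 + 258) − T sin 69° = 1248 − 1186.2 = 61.826 N.
|H| = √(H_x² + H_y²) = √((455.33)² + (61.826)²) = 459.51 N.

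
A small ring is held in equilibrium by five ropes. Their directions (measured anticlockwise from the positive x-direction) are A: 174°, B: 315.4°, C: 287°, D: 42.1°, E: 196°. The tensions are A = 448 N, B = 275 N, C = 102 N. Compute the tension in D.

Resolve: ΣF_x = 448 cos 174° + 275 cos 315.4° + 102 cos 287° + T_D cos 42.1° + T_E cos 196° = 0.
        ΣF_y = 448 sin 174° + 275 sin 315.4° + 102 sin 287° + T_D sin 42.1° + T_E sin 196° = 0.
The known terms sum to (-219.9, -243.8) N, so 0.7420 T_D − 0.9613 T_E = 219.9 and 0.6704 T_D − 0.2756 T_E = 243.8.
Solving simultaneously: T_D = 394.9 N, T_E = 76.06 N.

T_D ≈ 395 N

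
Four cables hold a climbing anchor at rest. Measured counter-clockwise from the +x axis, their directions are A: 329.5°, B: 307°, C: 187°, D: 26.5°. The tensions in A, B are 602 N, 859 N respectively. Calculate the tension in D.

Resolve: ΣF_x = 602 cos 329.5° + 859 cos 307° + T_C cos 187° + T_D cos 26.5° = 0.
        ΣF_y = 602 sin 329.5° + 859 sin 307° + T_C sin 187° + T_D sin 26.5° = 0.
The known terms sum to (1036, -991.6) N, so -0.9925 T_C + 0.8949 T_D = -1036 and -0.1219 T_C + 0.4462 T_D = 991.6.
Solving simultaneously: T_C = 4043 N, T_D = 3326 N.

T_D ≈ 3330 N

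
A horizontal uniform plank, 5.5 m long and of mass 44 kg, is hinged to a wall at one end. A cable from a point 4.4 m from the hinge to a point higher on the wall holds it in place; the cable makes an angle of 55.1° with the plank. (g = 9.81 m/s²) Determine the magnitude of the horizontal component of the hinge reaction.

H_x ≈ 188 N

Take torques about the hinge: T sin 55.1° · 4.4 = 44×9.81×2.75 = 1187 N·m.
So T = 1187 / (0.8202 × 4.4) = 328.93 N.
ΣF_x = 0: H_x = T cos 55.1° = 188.2 N.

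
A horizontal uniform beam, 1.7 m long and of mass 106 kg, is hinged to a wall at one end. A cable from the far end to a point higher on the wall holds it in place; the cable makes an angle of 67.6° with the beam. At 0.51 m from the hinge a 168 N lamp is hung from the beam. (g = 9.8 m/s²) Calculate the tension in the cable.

T ≈ 616 N

Take torques about the hinge: T sin 67.6° · 1.7 = 106×9.8×0.85 + 168×0.51 = 968.66 N·m.
So T = 968.66 / (0.9245 × 1.7) = 616.3 N.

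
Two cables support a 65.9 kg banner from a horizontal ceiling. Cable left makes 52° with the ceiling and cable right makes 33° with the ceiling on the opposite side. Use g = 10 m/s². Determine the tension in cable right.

Weight W = 65.9 × 10 = 659 N acts straight down.
Horizontal: T_left cos 52° = T_right cos 33°  →  T_left = 1.362 T_right.
Vertical: T_left sin 52° + T_right sin 33° = 659.
Substituting the horizontal relation into the vertical equation gives 1.618 T_right = 659, so T_right = 407.3 N.

T_right ≈ 407 N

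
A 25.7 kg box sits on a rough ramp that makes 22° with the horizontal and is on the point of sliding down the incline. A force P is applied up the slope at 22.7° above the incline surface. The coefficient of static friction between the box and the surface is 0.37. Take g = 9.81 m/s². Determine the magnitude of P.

P ≈ 10.2 N

On the verge of sliding down the incline, friction equals μN and acts up the slope.
Perpendicular: N + P sin 22.7° = W cos 22° = 233.8 N.
Along incline: P cos 22.7° + μN = W sin 22° with W sin 22° = 94.44 N.
Solving the pair for P and N: P = 10.2 N, N = 229.8 N (and f = μN = 85.03 N).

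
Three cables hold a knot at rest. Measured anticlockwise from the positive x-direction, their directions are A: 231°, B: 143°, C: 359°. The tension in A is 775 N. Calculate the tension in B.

Resolve: ΣF_x = 775 cos 231° + T_B cos 143° + T_C cos 359° = 0.
        ΣF_y = 775 sin 231° + T_B sin 143° + T_C sin 359° = 0.
The known terms sum to (-487.7, -602.3) N, so -0.7986 T_B + 0.9998 T_C = 487.7 and 0.6018 T_B − 0.0175 T_C = 602.3.
Solving simultaneously: T_B = 1039 N, T_C = 1318 N.

T_B ≈ 1040 N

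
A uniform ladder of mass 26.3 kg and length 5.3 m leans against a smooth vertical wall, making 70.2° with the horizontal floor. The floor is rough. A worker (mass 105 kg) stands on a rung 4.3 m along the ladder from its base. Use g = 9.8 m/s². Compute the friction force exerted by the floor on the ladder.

Torques about the foot: N_wall · 5.3 sin 70.2° = 26.3×9.8×2.65 cos 70.2° + 105×9.8×4.3 cos 70.2° → N_wall = 346.96 N.
ΣF_x = 0: f_floor = N_wall = 346.96 N.

f ≈ 347 N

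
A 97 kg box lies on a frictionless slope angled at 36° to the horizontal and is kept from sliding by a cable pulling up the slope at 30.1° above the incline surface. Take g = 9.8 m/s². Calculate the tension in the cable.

T ≈ 646 N

Take axes along and perpendicular to the incline. Weight components: W sin 36° = 558.7 N down-slope, W cos 36° = 769.1 N into the surface.
Along incline: T cos 30.1° = W sin 36° → T = 645.8 N.
Perpendicular: N = W cos 36° − T sin 30.1° = 445.2 N.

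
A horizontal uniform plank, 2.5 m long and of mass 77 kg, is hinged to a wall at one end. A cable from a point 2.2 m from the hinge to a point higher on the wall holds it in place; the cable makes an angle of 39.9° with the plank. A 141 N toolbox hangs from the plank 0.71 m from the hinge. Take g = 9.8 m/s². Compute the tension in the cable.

Take torques about the hinge: T sin 39.9° · 2.2 = 77×9.8×1.25 + 141×0.71 = 1043.4 N·m.
So T = 1043.4 / (0.6414 × 2.2) = 739.35 N.

T ≈ 739 N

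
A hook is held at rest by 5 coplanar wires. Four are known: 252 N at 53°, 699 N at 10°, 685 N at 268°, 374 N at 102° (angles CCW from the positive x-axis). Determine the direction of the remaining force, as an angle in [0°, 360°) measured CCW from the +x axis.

θ ≈ 180°

Sum the known components: ΣF_x = 738.4 N, ΣF_y = 3.881 N.
For equilibrium the remaining force must supply (−ΣF_x, −ΣF_y) = (-738.4, -3.881) N.
Magnitude = √((-738.4)² + (-3.881)²) = 738.4 N; direction = atan2(-3.881, -738.4) = 180.3°.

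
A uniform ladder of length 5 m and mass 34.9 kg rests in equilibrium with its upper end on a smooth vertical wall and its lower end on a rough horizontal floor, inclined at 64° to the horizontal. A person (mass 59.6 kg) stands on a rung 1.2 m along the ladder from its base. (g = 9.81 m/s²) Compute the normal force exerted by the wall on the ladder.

N_wall ≈ 152 N

Torques about the foot: N_wall · 5 sin 64° = 34.9×9.81×2.5 cos 64° + 59.6×9.81×1.2 cos 64° → N_wall = 151.93 N.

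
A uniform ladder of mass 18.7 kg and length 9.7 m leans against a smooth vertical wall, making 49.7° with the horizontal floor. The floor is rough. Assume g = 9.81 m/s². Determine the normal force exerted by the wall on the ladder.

Torques about the foot: N_wall · 9.7 sin 49.7° = 18.7×9.81×4.85 cos 49.7° → N_wall = 77.787 N.

N_wall ≈ 77.8 N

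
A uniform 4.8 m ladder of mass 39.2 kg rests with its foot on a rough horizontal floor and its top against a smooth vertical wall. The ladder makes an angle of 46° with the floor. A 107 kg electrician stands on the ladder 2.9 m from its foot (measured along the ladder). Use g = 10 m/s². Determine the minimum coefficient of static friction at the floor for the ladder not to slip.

μ_min ≈ 0.556

ΣF_y = 0: N_floor = 39.2×10 + 107×10 = 1462 N.
Torques about the foot: N_wall · 4.8 sin 46° = 39.2×10×2.4 cos 46° + 107×10×2.9 cos 46° → N_wall = 813.55 N.
ΣF_x = 0: f_floor = N_wall = 813.55 N.
μ_min = f_floor / N_floor = 813.55 / 1462 = 0.5565.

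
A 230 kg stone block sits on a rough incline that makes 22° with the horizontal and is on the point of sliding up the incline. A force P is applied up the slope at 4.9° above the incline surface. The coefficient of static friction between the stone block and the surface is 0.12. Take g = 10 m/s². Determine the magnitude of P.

On the verge of sliding up the incline, friction equals μN and acts down the slope.
Perpendicular: N + P sin 4.9° = W cos 22° = 2133 N.
Along incline: P cos 4.9° = W sin 22° + μN  with W sin 22° = 861.6 N.
Solving the pair for P and N: P = 1110 N, N = 2038 N (and f = μN = 244.5 N).

P ≈ 1110 N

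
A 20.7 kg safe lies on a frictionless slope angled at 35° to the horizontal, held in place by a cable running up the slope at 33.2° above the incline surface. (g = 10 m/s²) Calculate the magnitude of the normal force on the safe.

Take axes along and perpendicular to the incline. Weight components: W sin 35° = 118.7 N down-slope, W cos 35° = 169.6 N into the surface.
Along incline: T cos 33.2° = W sin 35° → T = 141.9 N.
Perpendicular: N = W cos 35° − T sin 33.2° = 91.87 N.

N ≈ 91.9 N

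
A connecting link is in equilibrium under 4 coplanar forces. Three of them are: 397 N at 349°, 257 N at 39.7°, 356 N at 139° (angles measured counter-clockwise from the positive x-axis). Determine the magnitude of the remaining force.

Sum the known components: ΣF_x = 318.8 N, ΣF_y = 322 N.
For equilibrium the remaining force must supply (−ΣF_x, −ΣF_y) = (-318.8, -322) N.
Magnitude = √((-318.8)² + (-322)²) = 453.1 N; direction = atan2(-322, -318.8) = 225.3°.

F ≈ 453 N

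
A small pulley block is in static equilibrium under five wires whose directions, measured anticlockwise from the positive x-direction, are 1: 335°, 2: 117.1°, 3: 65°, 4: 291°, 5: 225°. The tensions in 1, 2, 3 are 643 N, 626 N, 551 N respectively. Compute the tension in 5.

T_5 ≈ 850 N

Resolve: ΣF_x = 643 cos 335° + 626 cos 117.1° + 551 cos 65° + T_4 cos 291° + T_5 cos 225° = 0.
        ΣF_y = 643 sin 335° + 626 sin 117.1° + 551 sin 65° + T_4 sin 291° + T_5 sin 225° = 0.
The known terms sum to (530.4, 784.9) N, so 0.3584 T_4 − 0.7071 T_5 = -530.4 and -0.9336 T_4 − 0.7071 T_5 = -784.9.
Solving simultaneously: T_4 = 197 N, T_5 = 850 N.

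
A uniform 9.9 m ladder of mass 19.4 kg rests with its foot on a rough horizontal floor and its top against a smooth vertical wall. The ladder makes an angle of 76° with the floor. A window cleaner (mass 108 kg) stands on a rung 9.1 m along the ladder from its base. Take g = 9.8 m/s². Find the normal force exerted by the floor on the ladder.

N_floor ≈ 1250 N

ΣF_y = 0: N_floor = 19.4×9.8 + 108×9.8 = 1248.5 N.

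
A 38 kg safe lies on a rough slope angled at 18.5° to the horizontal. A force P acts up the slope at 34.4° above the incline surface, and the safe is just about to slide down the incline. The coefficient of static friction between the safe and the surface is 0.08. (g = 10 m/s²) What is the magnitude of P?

On the verge of sliding down the incline, friction equals μN and acts up the slope.
Perpendicular: N + P sin 34.4° = W cos 18.5° = 360.4 N.
Along incline: P cos 34.4° + μN = W sin 18.5° with W sin 18.5° = 120.6 N.
Solving the pair for P and N: P = 117.6 N, N = 293.9 N (and f = μN = 23.51 N).

P ≈ 118 N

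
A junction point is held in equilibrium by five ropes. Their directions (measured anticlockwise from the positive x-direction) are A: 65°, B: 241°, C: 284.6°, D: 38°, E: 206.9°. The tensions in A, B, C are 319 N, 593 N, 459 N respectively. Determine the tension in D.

T_D ≈ 3030 N

Resolve: ΣF_x = 319 cos 65° + 593 cos 241° + 459 cos 284.6° + T_D cos 38° + T_E cos 206.9° = 0.
        ΣF_y = 319 sin 65° + 593 sin 241° + 459 sin 284.6° + T_D sin 38° + T_E sin 206.9° = 0.
The known terms sum to (-36.98, -673.7) N, so 0.7880 T_D − 0.8918 T_E = 36.98 and 0.6157 T_D − 0.4524 T_E = 673.7.
Solving simultaneously: T_D = 3034 N, T_E = 2639 N.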